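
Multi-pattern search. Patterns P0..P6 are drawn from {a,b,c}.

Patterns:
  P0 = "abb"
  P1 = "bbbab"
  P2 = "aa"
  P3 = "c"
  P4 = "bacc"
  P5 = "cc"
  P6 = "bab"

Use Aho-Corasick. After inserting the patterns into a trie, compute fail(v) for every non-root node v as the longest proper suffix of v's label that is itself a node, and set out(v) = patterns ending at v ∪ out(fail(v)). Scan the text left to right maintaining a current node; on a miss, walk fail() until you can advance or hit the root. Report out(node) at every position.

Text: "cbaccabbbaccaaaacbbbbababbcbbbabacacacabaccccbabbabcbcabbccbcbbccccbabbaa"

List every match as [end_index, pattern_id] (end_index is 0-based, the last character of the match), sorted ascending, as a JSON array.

Build automaton:
Trie nodes:
  n0 'ε': a→1 b→4 c→10
  n1 'a': a→9 b→2
  n2 'ab': b→3
  n3 'abb': ·  ←P0
  n4 'b': a→11 b→5
  n5 'bb': b→6
  n6 'bbb': a→7
  n7 'bbba': b→8
  n8 'bbbab': ·  ←P1
  n9 'aa': ·  ←P2
  n10 'c': c→14  ←P3
  n11 'ba': b→15 c→12
  n12 'bac': c→13
  n13 'bacc': ·  ←P4
  n14 'cc': ·  ←P5
  n15 'bab': ·  ←P6

BFS fail/out derivation:
  n1('a'): parent n0 fail=0; on 'a' 0 → fail=0;  out ∅∪∅=∅
  n4('b'): parent n0 fail=0; on 'b' 0 → fail=0;  out ∅∪∅=∅
  n10('c'): parent n0 fail=0; on 'c' 0 → fail=0;  out {3}∪∅={3}
  n2('ab'): parent n1 fail=0; on 'b' 0 → fail=4;  out ∅∪∅=∅
  n5('bb'): parent n4 fail=0; on 'b' 0 → fail=4;  out ∅∪∅=∅
  n9('aa'): parent n1 fail=0; on 'a' 0 → fail=1;  out {2}∪∅={2}
  n11('ba'): parent n4 fail=0; on 'a' 0 → fail=1;  out ∅∪∅=∅
  n14('cc'): parent n10 fail=0; on 'c' 0 → fail=10;  out {5}∪{3}={3,5}
  n3('abb'): parent n2 fail=4; on 'b' 4 → fail=5;  out {0}∪∅={0}
  n6('bbb'): parent n5 fail=4; on 'b' 4 → fail=5;  out ∅∪∅=∅
  n12('bac'): parent n11 fail=1; on 'c' 1→0 → fail=10;  out ∅∪{3}={3}
  n15('bab'): parent n11 fail=1; on 'b' 1 → fail=2;  out {6}∪∅={6}
  n7('bbba'): parent n6 fail=5; on 'a' 5→4 → fail=11;  out ∅∪∅=∅
  n13('bacc'): parent n12 fail=10; on 'c' 10 → fail=14;  out {4}∪{3,5}={3,4,5}
  n8('bbbab'): parent n7 fail=11; on 'b' 11 → fail=15;  out {1}∪{6}={1,6}

Text stream:
i=0 'c': node 0→10  → match P3@[0:0]
i=1 'b': node 10→4 (via fail)
i=2 'a': node 4→11
i=3 'c': node 11→12  → match P3@[3:3]
i=4 'c': node 12→13  → match P3@[4:4],P4@[1:4],P5@[3:4]
i=5 'a': node 13→1 (via fail)
i=6 'b': node 1→2
i=7 'b': node 2→3  → match P0@[5:7]
i=8 'b': node 3→6 (via fail)
i=9 'a': node 6→7
i=10 'c': node 7→12 (via fail)  → match P3@[10:10]
i=11 'c': node 12→13  → match P3@[11:11],P4@[8:11],P5@[10:11]
i=12 'a': node 13→1 (via fail)
i=13 'a': node 1→9  → match P2@[12:13]
i=14 'a': node 9→9 (via fail)  → match P2@[13:14]
i=15 'a': node 9→9 (via fail)  → match P2@[14:15]
i=16 'c': node 9→10 (via fail)  → match P3@[16:16]
i=17 'b': node 10→4 (via fail)
i=18 'b': node 4→5
i=19 'b': node 5→6
i=20 'b': node 6→6 (via fail)
i=21 'a': node 6→7
i=22 'b': node 7→8  → match P1@[18:22],P6@[20:22]
i=23 'a': node 8→11 (via fail)
i=24 'b': node 11→15  → match P6@[22:24]
i=25 'b': node 15→3 (via fail)  → match P0@[23:25]
i=26 'c': node 3→10 (via fail)  → match P3@[26:26]
i=27 'b': node 10→4 (via fail)
i=28 'b': node 4→5
i=29 'b': node 5→6
i=30 'a': node 6→7
i=31 'b': node 7→8  → match P1@[27:31],P6@[29:31]
i=32 'a': node 8→11 (via fail)
i=33 'c': node 11→12  → match P3@[33:33]
i=34 'a': node 12→1 (via fail)
i=35 'c': node 1→10 (via fail)  → match P3@[35:35]
i=36 'a': node 10→1 (via fail)
i=37 'c': node 1→10 (via fail)  → match P3@[37:37]
i=38 'a': node 10→1 (via fail)
i=39 'b': node 1→2
i=40 'a': node 2→11 (via fail)
i=41 'c': node 11→12  → match P3@[41:41]
i=42 'c': node 12→13  → match P3@[42:42],P4@[39:42],P5@[41:42]
i=43 'c': node 13→14 (via fail)  → match P3@[43:43],P5@[42:43]
i=44 'c': node 14→14 (via fail)  → match P3@[44:44],P5@[43:44]
i=45 'b': node 14→4 (via fail)
i=46 'a': node 4→11
i=47 'b': node 11→15  → match P6@[45:47]
i=48 'b': node 15→3 (via fail)  → match P0@[46:48]
i=49 'a': node 3→11 (via fail)
i=50 'b': node 11→15  → match P6@[48:50]
i=51 'c': node 15→10 (via fail)  → match P3@[51:51]
i=52 'b': node 10→4 (via fail)
i=53 'c': node 4→10 (via fail)  → match P3@[53:53]
i=54 'a': node 10→1 (via fail)
i=55 'b': node 1→2
i=56 'b': node 2→3  → match P0@[54:56]
i=57 'c': node 3→10 (via fail)  → match P3@[57:57]
i=58 'c': node 10→14  → match P3@[58:58],P5@[57:58]
i=59 'b': node 14→4 (via fail)
i=60 'c': node 4→10 (via fail)  → match P3@[60:60]
i=61 'b': node 10→4 (via fail)
i=62 'b': node 4→5
i=63 'c': node 5→10 (via fail)  → match P3@[63:63]
i=64 'c': node 10→14  → match P3@[64:64],P5@[63:64]
i=65 'c': node 14→14 (via fail)  → match P3@[65:65],P5@[64:65]
i=66 'c': node 14→14 (via fail)  → match P3@[66:66],P5@[65:66]
i=67 'b': node 14→4 (via fail)
i=68 'a': node 4→11
i=69 'b': node 11→15  → match P6@[67:69]
i=70 'b': node 15→3 (via fail)  → match P0@[68:70]
i=71 'a': node 3→11 (via fail)
i=72 'a': node 11→9 (via fail)  → match P2@[71:72]

All matches (sorted): [[0,3],[3,3],[4,3],[4,4],[4,5],[7,0],[10,3],[11,3],[11,4],[11,5],[13,2],[14,2],[15,2],[16,3],[22,1],[22,6],[24,6],[25,0],[26,3],[31,1],[31,6],[33,3],[35,3],[37,3],[41,3],[42,3],[42,4],[42,5],[43,3],[43,5],[44,3],[44,5],[47,6],[48,0],[50,6],[51,3],[53,3],[56,0],[57,3],[58,3],[58,5],[60,3],[63,3],[64,3],[64,5],[65,3],[65,5],[66,3],[66,5],[69,6],[70,0],[72,2]]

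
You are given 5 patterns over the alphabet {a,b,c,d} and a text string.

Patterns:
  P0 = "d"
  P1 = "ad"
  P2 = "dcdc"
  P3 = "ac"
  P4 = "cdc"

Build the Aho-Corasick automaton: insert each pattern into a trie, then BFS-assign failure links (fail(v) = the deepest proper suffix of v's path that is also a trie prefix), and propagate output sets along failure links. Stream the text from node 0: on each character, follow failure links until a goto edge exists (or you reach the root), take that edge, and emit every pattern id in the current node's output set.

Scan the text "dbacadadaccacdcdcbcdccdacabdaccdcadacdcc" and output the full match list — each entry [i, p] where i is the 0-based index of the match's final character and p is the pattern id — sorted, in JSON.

Build automaton:
Trie nodes:
  0='ε' goto a→2 c→8 d→1
  1='d' goto c→4  [P0 ends]
  2='a' goto c→7 d→3
  3='ad' goto ·  [P1 ends]
  4='dc' goto d→5
  5='dcd' goto c→6
  6='dcdc' goto ·  [P2 ends]
  7='ac' goto ·  [P3 ends]
  8='c' goto d→9
  9='cd' goto c→10
  10='cdc' goto ·  [P4 ends]

Failure links (BFS by depth):
  fail(1) 'd': from fail(0)=0 chase 'd': 0 ⇒ 0;  out={0}∪out(0)={0}
  fail(2) 'a': from fail(0)=0 chase 'a': 0 ⇒ 0;  out=∅∪out(0)=∅
  fail(8) 'c': from fail(0)=0 chase 'c': 0 ⇒ 0;  out=∅∪out(0)=∅
  fail(3) 'ad': from fail(2)=0 chase 'd': 0 ⇒ 1;  out={1}∪out(1)={0,1}
  fail(4) 'dc': from fail(1)=0 chase 'c': 0 ⇒ 8;  out=∅∪out(8)=∅
  fail(7) 'ac': from fail(2)=0 chase 'c': 0 ⇒ 8;  out={3}∪out(8)={3}
  fail(9) 'cd': from fail(8)=0 chase 'd': 0 ⇒ 1;  out=∅∪out(1)={0}
  fail(5) 'dcd': from fail(4)=8 chase 'd': 8 ⇒ 9;  out=∅∪out(9)={0}
  fail(10) 'cdc': from fail(9)=1 chase 'c': 1 ⇒ 4;  out={4}∪out(4)={4}
  fail(6) 'dcdc': from fail(5)=9 chase 'c': 9 ⇒ 10;  out={2}∪out(10)={2,4}

Text stream:
pos 0 'd': at 1  ** P0@[0:0]
pos 1 'b': at 0 ·f
pos 2 'a': at 2
pos 3 'c': at 7  ** P3@[2:3]
pos 4 'a': at 2 ·f
pos 5 'd': at 3  ** P0@[5:5],P1@[4:5]
pos 6 'a': at 2 ·f
pos 7 'd': at 3  ** P0@[7:7],P1@[6:7]
pos 8 'a': at 2 ·f
pos 9 'c': at 7  ** P3@[8:9]
pos 10 'c': at 8 ·f
pos 11 'a': at 2 ·f
pos 12 'c': at 7  ** P3@[11:12]
pos 13 'd': at 9 ·f  ** P0@[13:13]
pos 14 'c': at 10  ** P4@[12:14]
pos 15 'd': at 5 ·f  ** P0@[15:15]
pos 16 'c': at 6  ** P2@[13:16],P4@[14:16]
pos 17 'b': at 0 ·f
pos 18 'c': at 8
pos 19 'd': at 9  ** P0@[19:19]
pos 20 'c': at 10  ** P4@[18:20]
pos 21 'c': at 8 ·f
pos 22 'd': at 9  ** P0@[22:22]
pos 23 'a': at 2 ·f
pos 24 'c': at 7  ** P3@[23:24]
pos 25 'a': at 2 ·f
pos 26 'b': at 0 ·f
pos 27 'd': at 1  ** P0@[27:27]
pos 28 'a': at 2 ·f
pos 29 'c': at 7  ** P3@[28:29]
pos 30 'c': at 8 ·f
pos 31 'd': at 9  ** P0@[31:31]
pos 32 'c': at 10  ** P4@[30:32]
pos 33 'a': at 2 ·f
pos 34 'd': at 3  ** P0@[34:34],P1@[33:34]
pos 35 'a': at 2 ·f
pos 36 'c': at 7  ** P3@[35:36]
pos 37 'd': at 9 ·f  ** P0@[37:37]
pos 38 'c': at 10  ** P4@[36:38]
pos 39 'c': at 8 ·f

Result: [[0,0],[3,3],[5,0],[5,1],[7,0],[7,1],[9,3],[12,3],[13,0],[14,4],[15,0],[16,2],[16,4],[19,0],[20,4],[22,0],[24,3],[27,0],[29,3],[31,0],[32,4],[34,0],[34,1],[36,3],[37,0],[38,4]]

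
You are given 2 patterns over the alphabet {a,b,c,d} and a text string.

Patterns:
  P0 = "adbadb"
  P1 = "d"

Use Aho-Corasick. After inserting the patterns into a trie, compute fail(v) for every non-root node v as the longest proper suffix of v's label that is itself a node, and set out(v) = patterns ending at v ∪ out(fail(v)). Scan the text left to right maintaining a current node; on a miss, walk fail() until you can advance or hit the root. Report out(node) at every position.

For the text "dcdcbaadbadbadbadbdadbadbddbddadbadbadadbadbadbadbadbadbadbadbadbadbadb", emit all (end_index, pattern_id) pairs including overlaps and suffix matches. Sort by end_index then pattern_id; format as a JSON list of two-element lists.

Construct AC machine:
Trie nodes:
  0='ε' goto a→1 d→7
  1='a' goto d→2
  2='ad' goto b→3
  3='adb' goto a→4
  4='adba' goto d→5
  5='adbad' goto b→6
  6='adbadb' goto ·  [P0 ends]
  7='d' goto ·  [P1 ends]

Failure links (BFS by depth):
  fail(1) 'a': from fail(0)=0 chase 'a': 0 ⇒ 0;  out=∅∪out(0)=∅
  fail(7) 'd': from fail(0)=0 chase 'd': 0 ⇒ 0;  out={1}∪out(0)={1}
  fail(2) 'ad': from fail(1)=0 chase 'd': 0 ⇒ 7;  out=∅∪out(7)={1}
  fail(3) 'adb': from fail(2)=7 chase 'b': 7→0 ⇒ 0;  out=∅∪out(0)=∅
  fail(4) 'adba': from fail(3)=0 chase 'a': 0 ⇒ 1;  out=∅∪out(1)=∅
  fail(5) 'adbad': from fail(4)=1 chase 'd': 1 ⇒ 2;  out=∅∪out(2)={1}
  fail(6) 'adbadb': from fail(5)=2 chase 'b': 2 ⇒ 3;  out={0}∪out(3)={0}

Text stream:
[0] read 'd'  n0⇒n7  → match P1@[0:0]
[1] read 'c'  n7⇒n0 (fail-walked)
[2] read 'd'  n0⇒n7  → match P1@[2:2]
[3] read 'c'  n7⇒n0 (fail-walked)
[4] read 'b'  n0⇒n0
[5] read 'a'  n0⇒n1
[6] read 'a'  n1⇒n1 (fail-walked)
[7] read 'd'  n1⇒n2  → match P1@[7:7]
[8] read 'b'  n2⇒n3
[9] read 'a'  n3⇒n4
[10] read 'd'  n4⇒n5  → match P1@[10:10]
[11] read 'b'  n5⇒n6  → match P0@[6:11]
[12] read 'a'  n6⇒n4 (fail-walked)
[13] read 'd'  n4⇒n5  → match P1@[13:13]
[14] read 'b'  n5⇒n6  → match P0@[9:14]
[15] read 'a'  n6⇒n4 (fail-walked)
[16] read 'd'  n4⇒n5  → match P1@[16:16]
[17] read 'b'  n5⇒n6  → match P0@[12:17]
[18] read 'd'  n6⇒n7 (fail-walked)  → match P1@[18:18]
[19] read 'a'  n7⇒n1 (fail-walked)
[20] read 'd'  n1⇒n2  → match P1@[20:20]
[21] read 'b'  n2⇒n3
[22] read 'a'  n3⇒n4
[23] read 'd'  n4⇒n5  → match P1@[23:23]
[24] read 'b'  n5⇒n6  → match P0@[19:24]
[25] read 'd'  n6⇒n7 (fail-walked)  → match P1@[25:25]
[26] read 'd'  n7⇒n7 (fail-walked)  → match P1@[26:26]
[27] read 'b'  n7⇒n0 (fail-walked)
[28] read 'd'  n0⇒n7  → match P1@[28:28]
[29] read 'd'  n7⇒n7 (fail-walked)  → match P1@[29:29]
[30] read 'a'  n7⇒n1 (fail-walked)
[31] read 'd'  n1⇒n2  → match P1@[31:31]
[32] read 'b'  n2⇒n3
[33] read 'a'  n3⇒n4
[34] read 'd'  n4⇒n5  → match P1@[34:34]
[35] read 'b'  n5⇒n6  → match P0@[30:35]
[36] read 'a'  n6⇒n4 (fail-walked)
[37] read 'd'  n4⇒n5  → match P1@[37:37]
[38] read 'a'  n5⇒n1 (fail-walked)
[39] read 'd'  n1⇒n2  → match P1@[39:39]
[40] read 'b'  n2⇒n3
[41] read 'a'  n3⇒n4
[42] read 'd'  n4⇒n5  → match P1@[42:42]
[43] read 'b'  n5⇒n6  → match P0@[38:43]
[44] read 'a'  n6⇒n4 (fail-walked)
[45] read 'd'  n4⇒n5  → match P1@[45:45]
[46] read 'b'  n5⇒n6  → match P0@[41:46]
[47] read 'a'  n6⇒n4 (fail-walked)
[48] read 'd'  n4⇒n5  → match P1@[48:48]
[49] read 'b'  n5⇒n6  → match P0@[44:49]
[50] read 'a'  n6⇒n4 (fail-walked)
[51] read 'd'  n4⇒n5  → match P1@[51:51]
[52] read 'b'  n5⇒n6  → match P0@[47:52]
[53] read 'a'  n6⇒n4 (fail-walked)
[54] read 'd'  n4⇒n5  → match P1@[54:54]
[55] read 'b'  n5⇒n6  → match P0@[50:55]
[56] read 'a'  n6⇒n4 (fail-walked)
[57] read 'd'  n4⇒n5  → match P1@[57:57]
[58] read 'b'  n5⇒n6  → match P0@[53:58]
[59] read 'a'  n6⇒n4 (fail-walked)
[60] read 'd'  n4⇒n5  → match P1@[60:60]
[61] read 'b'  n5⇒n6  → match P0@[56:61]
[62] read 'a'  n6⇒n4 (fail-walked)
[63] read 'd'  n4⇒n5  → match P1@[63:63]
[64] read 'b'  n5⇒n6  → match P0@[59:64]
[65] read 'a'  n6⇒n4 (fail-walked)
[66] read 'd'  n4⇒n5  → match P1@[66:66]
[67] read 'b'  n5⇒n6  → match P0@[62:67]
[68] read 'a'  n6⇒n4 (fail-walked)
[69] read 'd'  n4⇒n5  → match P1@[69:69]
[70] read 'b'  n5⇒n6  → match P0@[65:70]

All matches (sorted): [[0,1],[2,1],[7,1],[10,1],[11,0],[13,1],[14,0],[16,1],[17,0],[18,1],[20,1],[23,1],[24,0],[25,1],[26,1],[28,1],[29,1],[31,1],[34,1],[35,0],[37,1],[39,1],[42,1],[43,0],[45,1],[46,0],[48,1],[49,0],[51,1],[52,0],[54,1],[55,0],[57,1],[58,0],[60,1],[61,0],[63,1],[64,0],[66,1],[67,0],[69,1],[70,0]]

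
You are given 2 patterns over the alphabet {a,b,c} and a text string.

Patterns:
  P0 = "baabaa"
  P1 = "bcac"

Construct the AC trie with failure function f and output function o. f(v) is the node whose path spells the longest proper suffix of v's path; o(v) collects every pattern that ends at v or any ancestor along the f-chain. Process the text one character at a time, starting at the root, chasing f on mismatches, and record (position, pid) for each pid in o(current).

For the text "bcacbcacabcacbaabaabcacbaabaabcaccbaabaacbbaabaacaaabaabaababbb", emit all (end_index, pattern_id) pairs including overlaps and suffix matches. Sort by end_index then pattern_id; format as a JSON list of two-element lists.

Build automaton:
Trie (insert patterns):
  n0 'ε': b→1
  n1 'b': a→2 c→7
  n2 'ba': a→3
  n3 'baa': b→4
  n4 'baab': a→5
  n5 'baaba': a→6
  n6 'baabaa': ·  [P0 ends]
  n7 'bc': a→8
  n8 'bca': c→9
  n9 'bcac': ·  [P1 ends]

BFS fail/out derivation:
  n1('b'): parent n0 fail=0; on 'b' 0 → fail=0;  out ∅∪∅=∅
  n2('ba'): parent n1 fail=0; on 'a' 0 → fail=0;  out ∅∪∅=∅
  n7('bc'): parent n1 fail=0; on 'c' 0 → fail=0;  out ∅∪∅=∅
  n3('baa'): parent n2 fail=0; on 'a' 0 → fail=0;  out ∅∪∅=∅
  n8('bca'): parent n7 fail=0; on 'a' 0 → fail=0;  out ∅∪∅=∅
  n4('baab'): parent n3 fail=0; on 'b' 0 → fail=1;  out ∅∪∅=∅
  n9('bcac'): parent n8 fail=0; on 'c' 0 → fail=0;  out {1}∪∅={1}
  n5('baaba'): parent n4 fail=1; on 'a' 1 → fail=2;  out ∅∪∅=∅
  n6('baabaa'): parent n5 fail=2; on 'a' 2 → fail=3;  out {0}∪∅={0}

Run:
pos 0 'b': at 1
pos 1 'c': at 7
pos 2 'a': at 8
pos 3 'c': at 9  → match P1@[0:3]
pos 4 'b': at 1 (via fail)
pos 5 'c': at 7
pos 6 'a': at 8
pos 7 'c': at 9  → match P1@[4:7]
pos 8 'a': at 0 (via fail)
pos 9 'b': at 1
pos 10 'c': at 7
pos 11 'a': at 8
pos 12 'c': at 9  → match P1@[9:12]
pos 13 'b': at 1 (via fail)
pos 14 'a': at 2
pos 15 'a': at 3
pos 16 'b': at 4
pos 17 'a': at 5
pos 18 'a': at 6  → match P0@[13:18]
pos 19 'b': at 4 (via fail)
pos 20 'c': at 7 (via fail)
pos 21 'a': at 8
pos 22 'c': at 9  → match P1@[19:22]
pos 23 'b': at 1 (via fail)
pos 24 'a': at 2
pos 25 'a': at 3
pos 26 'b': at 4
pos 27 'a': at 5
pos 28 'a': at 6  → match P0@[23:28]
pos 29 'b': at 4 (via fail)
pos 30 'c': at 7 (via fail)
pos 31 'a': at 8
pos 32 'c': at 9  → match P1@[29:32]
pos 33 'c': at 0 (via fail)
pos 34 'b': at 1
pos 35 'a': at 2
pos 36 'a': at 3
pos 37 'b': at 4
pos 38 'a': at 5
pos 39 'a': at 6  → match P0@[34:39]
pos 40 'c': at 0 (via fail)
pos 41 'b': at 1
pos 42 'b': at 1 (via fail)
pos 43 'a': at 2
pos 44 'a': at 3
pos 45 'b': at 4
pos 46 'a': at 5
pos 47 'a': at 6  → match P0@[42:47]
pos 48 'c': at 0 (via fail)
pos 49 'a': at 0
pos 50 'a': at 0
pos 51 'a': at 0
pos 52 'b': at 1
pos 53 'a': at 2
pos 54 'a': at 3
pos 55 'b': at 4
pos 56 'a': at 5
pos 57 'a': at 6  → match P0@[52:57]
pos 58 'b': at 4 (via fail)
pos 59 'a': at 5
pos 60 'b': at 1 (via fail)
pos 61 'b': at 1 (via fail)
pos 62 'b': at 1 (via fail)

All matches (sorted): [[3,1],[7,1],[12,1],[18,0],[22,1],[28,0],[32,1],[39,0],[47,0],[57,0]]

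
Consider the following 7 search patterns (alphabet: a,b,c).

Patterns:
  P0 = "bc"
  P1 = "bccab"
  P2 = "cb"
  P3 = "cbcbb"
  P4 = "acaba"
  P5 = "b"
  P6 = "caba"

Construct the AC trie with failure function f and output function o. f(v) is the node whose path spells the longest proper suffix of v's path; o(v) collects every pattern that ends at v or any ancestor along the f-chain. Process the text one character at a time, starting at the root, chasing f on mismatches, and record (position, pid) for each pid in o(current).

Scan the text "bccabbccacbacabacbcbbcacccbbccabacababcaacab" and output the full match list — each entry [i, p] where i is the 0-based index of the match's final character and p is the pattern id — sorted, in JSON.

Build:
Trie (insert patterns):
  n0 'ε': a→11 b→1 c→6
  n1 'b': c→2  [P5 ends]
  n2 'bc': c→3  [P0 ends]
  n3 'bcc': a→4
  n4 'bcca': b→5
  n5 'bccab': ·  [P1 ends]
  n6 'c': a→16 b→7
  n7 'cb': c→8  [P2 ends]
  n8 'cbc': b→9
  n9 'cbcb': b→10
  n10 'cbcbb': ·  [P3 ends]
  n11 'a': c→12
  n12 'ac': a→13
  n13 'aca': b→14
  n14 'acab': a→15
  n15 'acaba': ·  [P4 ends]
  n16 'ca': b→17
  n17 'cab': a→18
  n18 'caba': ·  [P6 ends]

Failure links (BFS by depth):
  fail(1) 'b': from fail(0)=0 chase 'b': 0 ⇒ 0;  out={5}∪out(0)={5}
  fail(6) 'c': from fail(0)=0 chase 'c': 0 ⇒ 0;  out=∅∪out(0)=∅
  fail(11) 'a': from fail(0)=0 chase 'a': 0 ⇒ 0;  out=∅∪out(0)=∅
  fail(2) 'bc': from fail(1)=0 chase 'c': 0 ⇒ 6;  out={0}∪out(6)={0}
  fail(7) 'cb': from fail(6)=0 chase 'b': 0 ⇒ 1;  out={2}∪out(1)={2,5}
  fail(12) 'ac': from fail(11)=0 chase 'c': 0 ⇒ 6;  out=∅∪out(6)=∅
  fail(16) 'ca': from fail(6)=0 chase 'a': 0 ⇒ 11;  out=∅∪out(11)=∅
  fail(3) 'bcc': from fail(2)=6 chase 'c': 6→0 ⇒ 6;  out=∅∪out(6)=∅
  fail(8) 'cbc': from fail(7)=1 chase 'c': 1 ⇒ 2;  out=∅∪out(2)={0}
  fail(13) 'aca': from fail(12)=6 chase 'a': 6 ⇒ 16;  out=∅∪out(16)=∅
  fail(17) 'cab': from fail(16)=11 chase 'b': 11→0 ⇒ 1;  out=∅∪out(1)={5}
  fail(4) 'bcca': from fail(3)=6 chase 'a': 6 ⇒ 16;  out=∅∪out(16)=∅
  fail(9) 'cbcb': from fail(8)=2 chase 'b': 2→6 ⇒ 7;  out=∅∪out(7)={2,5}
  fail(14) 'acab': from fail(13)=16 chase 'b': 16 ⇒ 17;  out=∅∪out(17)={5}
  fail(18) 'caba': from fail(17)=1 chase 'a': 1→0 ⇒ 11;  out={6}∪out(11)={6}
  fail(5) 'bccab': from fail(4)=16 chase 'b': 16 ⇒ 17;  out={1}∪out(17)={1,5}
  fail(10) 'cbcbb': from fail(9)=7 chase 'b': 7→1→0 ⇒ 1;  out={3}∪out(1)={3,5}
  fail(15) 'acaba': from fail(14)=17 chase 'a': 17 ⇒ 18;  out={4}∪out(18)={4,6}

Scan:
i=0 'b': node 0→1  → match P5@[0:0]
i=1 'c': node 1→2  → match P0@[0:1]
i=2 'c': node 2→3
i=3 'a': node 3→4
i=4 'b': node 4→5  → match P1@[0:4],P5@[4:4]
i=5 'b': node 5→1 ·f  → match P5@[5:5]
i=6 'c': node 1→2  → match P0@[5:6]
i=7 'c': node 2→3
i=8 'a': node 3→4
i=9 'c': node 4→12 ·f
i=10 'b': node 12→7 ·f  → match P2@[9:10],P5@[10:10]
i=11 'a': node 7→11 ·f
i=12 'c': node 11→12
i=13 'a': node 12→13
i=14 'b': node 13→14  → match P5@[14:14]
i=15 'a': node 14→15  → match P4@[11:15],P6@[12:15]
i=16 'c': node 15→12 ·f
i=17 'b': node 12→7 ·f  → match P2@[16:17],P5@[17:17]
i=18 'c': node 7→8  → match P0@[17:18]
i=19 'b': node 8→9  → match P2@[18:19],P5@[19:19]
i=20 'b': node 9→10  → match P3@[16:20],P5@[20:20]
i=21 'c': node 10→2 ·f  → match P0@[20:21]
i=22 'a': node 2→16 ·f
i=23 'c': node 16→12 ·f
i=24 'c': node 12→6 ·f
i=25 'c': node 6→6 ·f
i=26 'b': node 6→7  → match P2@[25:26],P5@[26:26]
i=27 'b': node 7→1 ·f  → match P5@[27:27]
i=28 'c': node 1→2  → match P0@[27:28]
i=29 'c': node 2→3
i=30 'a': node 3→4
i=31 'b': node 4→5  → match P1@[27:31],P5@[31:31]
i=32 'a': node 5→18 ·f  → match P6@[29:32]
i=33 'c': node 18→12 ·f
i=34 'a': node 12→13
i=35 'b': node 13→14  → match P5@[35:35]
i=36 'a': node 14→15  → match P4@[32:36],P6@[33:36]
i=37 'b': node 15→1 ·f  → match P5@[37:37]
i=38 'c': node 1→2  → match P0@[37:38]
i=39 'a': node 2→16 ·f
i=40 'a': node 16→11 ·f
i=41 'c': node 11→12
i=42 'a': node 12→13
i=43 'b': node 13→14  → match P5@[43:43]

Result: [[0,5],[1,0],[4,1],[4,5],[5,5],[6,0],[10,2],[10,5],[14,5],[15,4],[15,6],[17,2],[17,5],[18,0],[19,2],[19,5],[20,3],[20,5],[21,0],[26,2],[26,5],[27,5],[28,0],[31,1],[31,5],[32,6],[35,5],[36,4],[36,6],[37,5],[38,0],[43,5]]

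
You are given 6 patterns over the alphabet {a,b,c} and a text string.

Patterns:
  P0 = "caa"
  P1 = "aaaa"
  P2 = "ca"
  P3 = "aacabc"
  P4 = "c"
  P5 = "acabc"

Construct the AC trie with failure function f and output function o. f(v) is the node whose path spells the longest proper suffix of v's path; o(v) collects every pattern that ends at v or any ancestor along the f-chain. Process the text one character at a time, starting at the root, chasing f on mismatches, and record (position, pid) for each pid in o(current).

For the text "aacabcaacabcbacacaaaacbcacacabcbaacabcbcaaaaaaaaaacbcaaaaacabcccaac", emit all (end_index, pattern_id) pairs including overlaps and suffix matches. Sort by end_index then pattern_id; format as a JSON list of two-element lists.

Build:
Trie nodes:
  0='ε' goto a→4 c→1
  1='c' goto a→2  ←P4
  2='ca' goto a→3  ←P2
  3='caa' goto ·  ←P0
  4='a' goto a→5 c→12
  5='aa' goto a→6 c→8
  6='aaa' goto a→7
  7='aaaa' goto ·  ←P1
  8='aac' goto a→9
  9='aaca' goto b→10
  10='aacab' goto c→11
  11='aacabc' goto ·  ←P3
  12='ac' goto a→13
  13='aca' goto b→14
  14='acab' goto c→15
  15='acabc' goto ·  ←P5

BFS fail/out derivation:
  n1('c'): parent n0 fail=0; on 'c' 0 → fail=0;  out {4}∪∅={4}
  n4('a'): parent n0 fail=0; on 'a' 0 → fail=0;  out ∅∪∅=∅
  n2('ca'): parent n1 fail=0; on 'a' 0 → fail=4;  out {2}∪∅={2}
  n5('aa'): parent n4 fail=0; on 'a' 0 → fail=4;  out ∅∪∅=∅
  n12('ac'): parent n4 fail=0; on 'c' 0 → fail=1;  out ∅∪{4}={4}
  n3('caa'): parent n2 fail=4; on 'a' 4 → fail=5;  out {0}∪∅={0}
  n6('aaa'): parent n5 fail=4; on 'a' 4 → fail=5;  out ∅∪∅=∅
  n8('aac'): parent n5 fail=4; on 'c' 4 → fail=12;  out ∅∪{4}={4}
  n13('aca'): parent n12 fail=1; on 'a' 1 → fail=2;  out ∅∪{2}={2}
  n7('aaaa'): parent n6 fail=5; on 'a' 5 → fail=6;  out {1}∪∅={1}
  n9('aaca'): parent n8 fail=12; on 'a' 12 → fail=13;  out ∅∪{2}={2}
  n14('acab'): parent n13 fail=2; on 'b' 2→4→0 → fail=0;  out ∅∪∅=∅
  n10('aacab'): parent n9 fail=13; on 'b' 13 → fail=14;  out ∅∪∅=∅
  n15('acabc'): parent n14 fail=0; on 'c' 0 → fail=1;  out {5}∪{4}={4,5}
  n11('aacabc'): parent n10 fail=14; on 'c' 14 → fail=15;  out {3}∪{4,5}={3,4,5}

Run:
i=0 'a': node 0→4
i=1 'a': node 4→5
i=2 'c': node 5→8  emit P4@[2:2]
i=3 'a': node 8→9  emit P2@[2:3]
i=4 'b': node 9→10
i=5 'c': node 10→11  emit P3@[0:5],P4@[5:5],P5@[1:5]
i=6 'a': node 11→2 ·f  emit P2@[5:6]
i=7 'a': node 2→3  emit P0@[5:7]
i=8 'c': node 3→8 ·f  emit P4@[8:8]
i=9 'a': node 8→9  emit P2@[8:9]
i=10 'b': node 9→10
i=11 'c': node 10→11  emit P3@[6:11],P4@[11:11],P5@[7:11]
i=12 'b': node 11→0 ·f
i=13 'a': node 0→4
i=14 'c': node 4→12  emit P4@[14:14]
i=15 'a': node 12→13  emit P2@[14:15]
i=16 'c': node 13→12 ·f  emit P4@[16:16]
i=17 'a': node 12→13  emit P2@[16:17]
i=18 'a': node 13→3 ·f  emit P0@[16:18]
i=19 'a': node 3→6 ·f
i=20 'a': node 6→7  emit P1@[17:20]
i=21 'c': node 7→8 ·f  emit P4@[21:21]
i=22 'b': node 8→0 ·f
i=23 'c': node 0→1  emit P4@[23:23]
i=24 'a': node 1→2  emit P2@[23:24]
i=25 'c': node 2→12 ·f  emit P4@[25:25]
i=26 'a': node 12→13  emit P2@[25:26]
i=27 'c': node 13→12 ·f  emit P4@[27:27]
i=28 'a': node 12→13  emit P2@[27:28]
i=29 'b': node 13→14
i=30 'c': node 14→15  emit P4@[30:30],P5@[26:30]
i=31 'b': node 15→0 ·f
i=32 'a': node 0→4
i=33 'a': node 4→5
i=34 'c': node 5→8  emit P4@[34:34]
i=35 'a': node 8→9  emit P2@[34:35]
i=36 'b': node 9→10
i=37 'c': node 10→11  emit P3@[32:37],P4@[37:37],P5@[33:37]
i=38 'b': node 11→0 ·f
i=39 'c': node 0→1  emit P4@[39:39]
i=40 'a': node 1→2  emit P2@[39:40]
i=41 'a': node 2→3  emit P0@[39:41]
i=42 'a': node 3→6 ·f
i=43 'a': node 6→7  emit P1@[40:43]
i=44 'a': node 7→7 ·f  emit P1@[41:44]
i=45 'a': node 7→7 ·f  emit P1@[42:45]
i=46 'a': node 7→7 ·f  emit P1@[43:46]
i=47 'a': node 7→7 ·f  emit P1@[44:47]
i=48 'a': node 7→7 ·f  emit P1@[45:48]
i=49 'a': node 7→7 ·f  emit P1@[46:49]
i=50 'c': node 7→8 ·f  emit P4@[50:50]
i=51 'b': node 8→0 ·f
i=52 'c': node 0→1  emit P4@[52:52]
i=53 'a': node 1→2  emit P2@[52:53]
i=54 'a': node 2→3  emit P0@[52:54]
i=55 'a': node 3→6 ·f
i=56 'a': node 6→7  emit P1@[53:56]
i=57 'a': node 7→7 ·f  emit P1@[54:57]
i=58 'c': node 7→8 ·f  emit P4@[58:58]
i=59 'a': node 8→9  emit P2@[58:59]
i=60 'b': node 9→10
i=61 'c': node 10→11  emit P3@[56:61],P4@[61:61],P5@[57:61]
i=62 'c': node 11→1 ·f  emit P4@[62:62]
i=63 'c': node 1→1 ·f  emit P4@[63:63]
i=64 'a': node 1→2  emit P2@[63:64]
i=65 'a': node 2→3  emit P0@[63:65]
i=66 'c': node 3→8 ·f  emit P4@[66:66]

All matches (sorted): [[2,4],[3,2],[5,3],[5,4],[5,5],[6,2],[7,0],[8,4],[9,2],[11,3],[11,4],[11,5],[14,4],[15,2],[16,4],[17,2],[18,0],[20,1],[21,4],[23,4],[24,2],[25,4],[26,2],[27,4],[28,2],[30,4],[30,5],[34,4],[35,2],[37,3],[37,4],[37,5],[39,4],[40,2],[41,0],[43,1],[44,1],[45,1],[46,1],[47,1],[48,1],[49,1],[50,4],[52,4],[53,2],[54,0],[56,1],[57,1],[58,4],[59,2],[61,3],[61,4],[61,5],[62,4],[63,4],[64,2],[65,0],[66,4]]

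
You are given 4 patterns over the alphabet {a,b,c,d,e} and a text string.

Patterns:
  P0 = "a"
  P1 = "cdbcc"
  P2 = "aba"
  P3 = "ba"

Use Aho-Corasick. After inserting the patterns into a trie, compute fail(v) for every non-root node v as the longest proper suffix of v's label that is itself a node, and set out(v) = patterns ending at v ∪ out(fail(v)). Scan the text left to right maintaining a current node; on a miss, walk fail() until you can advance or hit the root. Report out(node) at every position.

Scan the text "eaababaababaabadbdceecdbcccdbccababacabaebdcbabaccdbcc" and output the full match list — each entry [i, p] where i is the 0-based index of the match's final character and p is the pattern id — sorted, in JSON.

Construct AC machine:
Trie nodes:
  n0 'ε': a→1 b→9 c→2
  n1 'a': b→7  [P0 ends]
  n2 'c': d→3
  n3 'cd': b→4
  n4 'cdb': c→5
  n5 'cdbc': c→6
  n6 'cdbcc': ·  [P1 ends]
  n7 'ab': a→8
  n8 'aba': ·  [P2 ends]
  n9 'b': a→10
  n10 'ba': ·  [P3 ends]

Failure links (BFS by depth):
  fail(1) 'a': from fail(0)=0 chase 'a': 0 ⇒ 0;  out={0}∪out(0)={0}
  fail(2) 'c': from fail(0)=0 chase 'c': 0 ⇒ 0;  out=∅∪out(0)=∅
  fail(9) 'b': from fail(0)=0 chase 'b': 0 ⇒ 0;  out=∅∪out(0)=∅
  fail(3) 'cd': from fail(2)=0 chase 'd': 0 ⇒ 0;  out=∅∪out(0)=∅
  fail(7) 'ab': from fail(1)=0 chase 'b': 0 ⇒ 9;  out=∅∪out(9)=∅
  fail(10) 'ba': from fail(9)=0 chase 'a': 0 ⇒ 1;  out={3}∪out(1)={0,3}
  fail(4) 'cdb': from fail(3)=0 chase 'b': 0 ⇒ 9;  out=∅∪out(9)=∅
  fail(8) 'aba': from fail(7)=9 chase 'a': 9 ⇒ 10;  out={2}∪out(10)={0,2,3}
  fail(5) 'cdbc': from fail(4)=9 chase 'c': 9→0 ⇒ 2;  out=∅∪out(2)=∅
  fail(6) 'cdbcc': from fail(5)=2 chase 'c': 2→0 ⇒ 2;  out={1}∪out(2)={1}

Text stream:
i=0 'e': node 0→0
i=1 'a': node 0→1  → match P0@[1:1]
i=2 'a': node 1→1 (via fail)  → match P0@[2:2]
i=3 'b': node 1→7
i=4 'a': node 7→8  → match P0@[4:4],P2@[2:4],P3@[3:4]
i=5 'b': node 8→7 (via fail)
i=6 'a': node 7→8  → match P0@[6:6],P2@[4:6],P3@[5:6]
i=7 'a': node 8→1 (via fail)  → match P0@[7:7]
i=8 'b': node 1→7
i=9 'a': node 7→8  → match P0@[9:9],P2@[7:9],P3@[8:9]
i=10 'b': node 8→7 (via fail)
i=11 'a': node 7→8  → match P0@[11:11],P2@[9:11],P3@[10:11]
i=12 'a': node 8→1 (via fail)  → match P0@[12:12]
i=13 'b': node 1→7
i=14 'a': node 7→8  → match P0@[14:14],P2@[12:14],P3@[13:14]
i=15 'd': node 8→0 (via fail)
i=16 'b': node 0→9
i=17 'd': node 9→0 (via fail)
i=18 'c': node 0→2
i=19 'e': node 2→0 (via fail)
i=20 'e': node 0→0
i=21 'c': node 0→2
i=22 'd': node 2→3
i=23 'b': node 3→4
i=24 'c': node 4→5
i=25 'c': node 5→6  → match P1@[21:25]
i=26 'c': node 6→2 (via fail)
i=27 'd': node 2→3
i=28 'b': node 3→4
i=29 'c': node 4→5
i=30 'c': node 5→6  → match P1@[26:30]
i=31 'a': node 6→1 (via fail)  → match P0@[31:31]
i=32 'b': node 1→7
i=33 'a': node 7→8  → match P0@[33:33],P2@[31:33],P3@[32:33]
i=34 'b': node 8→7 (via fail)
i=35 'a': node 7→8  → match P0@[35:35],P2@[33:35],P3@[34:35]
i=36 'c': node 8→2 (via fail)
i=37 'a': node 2→1 (via fail)  → match P0@[37:37]
i=38 'b': node 1→7
i=39 'a': node 7→8  → match P0@[39:39],P2@[37:39],P3@[38:39]
i=40 'e': node 8→0 (via fail)
i=41 'b': node 0→9
i=42 'd': node 9→0 (via fail)
i=43 'c': node 0→2
i=44 'b': node 2→9 (via fail)
i=45 'a': node 9→10  → match P0@[45:45],P3@[44:45]
i=46 'b': node 10→7 (via fail)
i=47 'a': node 7→8  → match P0@[47:47],P2@[45:47],P3@[46:47]
i=48 'c': node 8→2 (via fail)
i=49 'c': node 2→2 (via fail)
i=50 'd': node 2→3
i=51 'b': node 3→4
i=52 'c': node 4→5
i=53 'c': node 5→6  → match P1@[49:53]

All matches (sorted): [[1,0],[2,0],[4,0],[4,2],[4,3],[6,0],[6,2],[6,3],[7,0],[9,0],[9,2],[9,3],[11,0],[11,2],[11,3],[12,0],[14,0],[14,2],[14,3],[25,1],[30,1],[31,0],[33,0],[33,2],[33,3],[35,0],[35,2],[35,3],[37,0],[39,0],[39,2],[39,3],[45,0],[45,3],[47,0],[47,2],[47,3],[53,1]]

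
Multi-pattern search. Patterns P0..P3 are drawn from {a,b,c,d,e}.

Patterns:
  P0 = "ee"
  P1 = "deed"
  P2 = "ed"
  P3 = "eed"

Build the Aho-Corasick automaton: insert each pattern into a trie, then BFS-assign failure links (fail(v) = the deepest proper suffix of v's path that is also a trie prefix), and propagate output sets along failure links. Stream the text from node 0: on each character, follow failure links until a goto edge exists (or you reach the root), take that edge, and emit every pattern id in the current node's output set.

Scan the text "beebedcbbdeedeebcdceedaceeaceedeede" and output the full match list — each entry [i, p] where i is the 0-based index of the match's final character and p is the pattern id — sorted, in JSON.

Construct AC machine:
Trie nodes:
  0='ε' goto d→3 e→1
  1='e' goto d→7 e→2
  2='ee' goto d→8  ←P0
  3='d' goto e→4
  4='de' goto e→5
  5='dee' goto d→6
  6='deed' goto ·  ←P1
  7='ed' goto ·  ←P2
  8='eed' goto ·  ←P3

BFS fail/out derivation:
  n1('e'): parent n0 fail=0; on 'e' 0 → fail=0;  out ∅∪∅=∅
  n3('d'): parent n0 fail=0; on 'd' 0 → fail=0;  out ∅∪∅=∅
  n2('ee'): parent n1 fail=0; on 'e' 0 → fail=1;  out {0}∪∅={0}
  n4('de'): parent n3 fail=0; on 'e' 0 → fail=1;  out ∅∪∅=∅
  n7('ed'): parent n1 fail=0; on 'd' 0 → fail=3;  out {2}∪∅={2}
  n5('dee'): parent n4 fail=1; on 'e' 1 → fail=2;  out ∅∪{0}={0}
  n8('eed'): parent n2 fail=1; on 'd' 1 → fail=7;  out {3}∪{2}={2,3}
  n6('deed'): parent n5 fail=2; on 'd' 2 → fail=8;  out {1}∪{2,3}={1,2,3}

Scan:
[0] read 'b'  n0⇒n0
[1] read 'e'  n0⇒n1
[2] read 'e'  n1⇒n2  emit P0@[1:2]
[3] read 'b'  n2⇒n0 ·f
[4] read 'e'  n0⇒n1
[5] read 'd'  n1⇒n7  emit P2@[4:5]
[6] read 'c'  n7⇒n0 ·f
[7] read 'b'  n0⇒n0
[8] read 'b'  n0⇒n0
[9] read 'd'  n0⇒n3
[10] read 'e'  n3⇒n4
[11] read 'e'  n4⇒n5  emit P0@[10:11]
[12] read 'd'  n5⇒n6  emit P1@[9:12],P2@[11:12],P3@[10:12]
[13] read 'e'  n6⇒n4 ·f
[14] read 'e'  n4⇒n5  emit P0@[13:14]
[15] read 'b'  n5⇒n0 ·f
[16] read 'c'  n0⇒n0
[17] read 'd'  n0⇒n3
[18] read 'c'  n3⇒n0 ·f
[19] read 'e'  n0⇒n1
[20] read 'e'  n1⇒n2  emit P0@[19:20]
[21] read 'd'  n2⇒n8  emit P2@[20:21],P3@[19:21]
[22] read 'a'  n8⇒n0 ·f
[23] read 'c'  n0⇒n0
[24] read 'e'  n0⇒n1
[25] read 'e'  n1⇒n2  emit P0@[24:25]
[26] read 'a'  n2⇒n0 ·f
[27] read 'c'  n0⇒n0
[28] read 'e'  n0⇒n1
[29] read 'e'  n1⇒n2  emit P0@[28:29]
[30] read 'd'  n2⇒n8  emit P2@[29:30],P3@[28:30]
[31] read 'e'  n8⇒n4 ·f
[32] read 'e'  n4⇒n5  emit P0@[31:32]
[33] read 'd'  n5⇒n6  emit P1@[30:33],P2@[32:33],P3@[31:33]
[34] read 'e'  n6⇒n4 ·f

Result: [[2,0],[5,2],[11,0],[12,1],[12,2],[12,3],[14,0],[20,0],[21,2],[21,3],[25,0],[29,0],[30,2],[30,3],[32,0],[33,1],[33,2],[33,3]]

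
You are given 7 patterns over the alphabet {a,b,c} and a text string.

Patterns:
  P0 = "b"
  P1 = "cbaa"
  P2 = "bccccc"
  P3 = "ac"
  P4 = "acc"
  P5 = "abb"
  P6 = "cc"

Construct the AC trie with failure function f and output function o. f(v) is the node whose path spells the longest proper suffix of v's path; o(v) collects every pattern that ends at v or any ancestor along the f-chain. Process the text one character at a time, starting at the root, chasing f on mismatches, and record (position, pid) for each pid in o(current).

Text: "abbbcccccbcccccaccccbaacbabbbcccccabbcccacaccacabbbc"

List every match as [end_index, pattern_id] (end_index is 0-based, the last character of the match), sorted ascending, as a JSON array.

Build:
Trie (insert patterns):
  0='ε' goto a→11 b→1 c→2
  1='b' goto c→6  [P0 ends]
  2='c' goto b→3 c→16
  3='cb' goto a→4
  4='cba' goto a→5
  5='cbaa' goto ·  [P1 ends]
  6='bc' goto c→7
  7='bcc' goto c→8
  8='bccc' goto c→9
  9='bcccc' goto c→10
  10='bccccc' goto ·  [P2 ends]
  11='a' goto b→14 c→12
  12='ac' goto c→13  [P3 ends]
  13='acc' goto ·  [P4 ends]
  14='ab' goto b→15
  15='abb' goto ·  [P5 ends]
  16='cc' goto ·  [P6 ends]

BFS fail/out derivation:
  fail(1) 'b': from fail(0)=0 chase 'b': 0 ⇒ 0;  out={0}∪out(0)={0}
  fail(2) 'c': from fail(0)=0 chase 'c': 0 ⇒ 0;  out=∅∪out(0)=∅
  fail(11) 'a': from fail(0)=0 chase 'a': 0 ⇒ 0;  out=∅∪out(0)=∅
  fail(3) 'cb': from fail(2)=0 chase 'b': 0 ⇒ 1;  out=∅∪out(1)={0}
  fail(6) 'bc': from fail(1)=0 chase 'c': 0 ⇒ 2;  out=∅∪out(2)=∅
  fail(12) 'ac': from fail(11)=0 chase 'c': 0 ⇒ 2;  out={3}∪out(2)={3}
  fail(14) 'ab': from fail(11)=0 chase 'b': 0 ⇒ 1;  out=∅∪out(1)={0}
  fail(16) 'cc': from fail(2)=0 chase 'c': 0 ⇒ 2;  out={6}∪out(2)={6}
  fail(4) 'cba': from fail(3)=1 chase 'a': 1→0 ⇒ 11;  out=∅∪out(11)=∅
  fail(7) 'bcc': from fail(6)=2 chase 'c': 2 ⇒ 16;  out=∅∪out(16)={6}
  fail(13) 'acc': from fail(12)=2 chase 'c': 2 ⇒ 16;  out={4}∪out(16)={4,6}
  fail(15) 'abb': from fail(14)=1 chase 'b': 1→0 ⇒ 1;  out={5}∪out(1)={0,5}
  fail(5) 'cbaa': from fail(4)=11 chase 'a': 11→0 ⇒ 11;  out={1}∪out(11)={1}
  fail(8) 'bccc': from fail(7)=16 chase 'c': 16→2 ⇒ 16;  out=∅∪out(16)={6}
  fail(9) 'bcccc': from fail(8)=16 chase 'c': 16→2 ⇒ 16;  out=∅∪out(16)={6}
  fail(10) 'bccccc': from fail(9)=16 chase 'c': 16→2 ⇒ 16;  out={2}∪out(16)={2,6}

Scan:
[0] read 'a'  n0⇒n11
[1] read 'b'  n11⇒n14  → match P0@[1:1]
[2] read 'b'  n14⇒n15  → match P0@[2:2],P5@[0:2]
[3] read 'b'  n15⇒n1 (via fail)  → match P0@[3:3]
[4] read 'c'  n1⇒n6
[5] read 'c'  n6⇒n7  → match P6@[4:5]
[6] read 'c'  n7⇒n8  → match P6@[5:6]
[7] read 'c'  n8⇒n9  → match P6@[6:7]
[8] read 'c'  n9⇒n10  → match P2@[3:8],P6@[7:8]
[9] read 'b'  n10⇒n3 (via fail)  → match P0@[9:9]
[10] read 'c'  n3⇒n6 (via fail)
[11] read 'c'  n6⇒n7  → match P6@[10:11]
[12] read 'c'  n7⇒n8  → match P6@[11:12]
[13] read 'c'  n8⇒n9  → match P6@[12:13]
[14] read 'c'  n9⇒n10  → match P2@[9:14],P6@[13:14]
[15] read 'a'  n10⇒n11 (via fail)
[16] read 'c'  n11⇒n12  → match P3@[15:16]
[17] read 'c'  n12⇒n13  → match P4@[15:17],P6@[16:17]
[18] read 'c'  n13⇒n16 (via fail)  → match P6@[17:18]
[19] read 'c'  n16⇒n16 (via fail)  → match P6@[18:19]
[20] read 'b'  n16⇒n3 (via fail)  → match P0@[20:20]
[21] read 'a'  n3⇒n4
[22] read 'a'  n4⇒n5  → match P1@[19:22]
[23] read 'c'  n5⇒n12 (via fail)  → match P3@[22:23]
[24] read 'b'  n12⇒n3 (via fail)  → match P0@[24:24]
[25] read 'a'  n3⇒n4
[26] read 'b'  n4⇒n14 (via fail)  → match P0@[26:26]
[27] read 'b'  n14⇒n15  → match P0@[27:27],P5@[25:27]
[28] read 'b'  n15⇒n1 (via fail)  → match P0@[28:28]
[29] read 'c'  n1⇒n6
[30] read 'c'  n6⇒n7  → match P6@[29:30]
[31] read 'c'  n7⇒n8  → match P6@[30:31]
[32] read 'c'  n8⇒n9  → match P6@[31:32]
[33] read 'c'  n9⇒n10  → match P2@[28:33],P6@[32:33]
[34] read 'a'  n10⇒n11 (via fail)
[35] read 'b'  n11⇒n14  → match P0@[35:35]
[36] read 'b'  n14⇒n15  → match P0@[36:36],P5@[34:36]
[37] read 'c'  n15⇒n6 (via fail)
[38] read 'c'  n6⇒n7  → match P6@[37:38]
[39] read 'c'  n7⇒n8  → match P6@[38:39]
[40] read 'a'  n8⇒n11 (via fail)
[41] read 'c'  n11⇒n12  → match P3@[40:41]
[42] read 'a'  n12⇒n11 (via fail)
[43] read 'c'  n11⇒n12  → match P3@[42:43]
[44] read 'c'  n12⇒n13  → match P4@[42:44],P6@[43:44]
[45] read 'a'  n13⇒n11 (via fail)
[46] read 'c'  n11⇒n12  → match P3@[45:46]
[47] read 'a'  n12⇒n11 (via fail)
[48] read 'b'  n11⇒n14  → match P0@[48:48]
[49] read 'b'  n14⇒n15  → match P0@[49:49],P5@[47:49]
[50] read 'b'  n15⇒n1 (via fail)  → match P0@[50:50]
[51] read 'c'  n1⇒n6

All matches (sorted): [[1,0],[2,0],[2,5],[3,0],[5,6],[6,6],[7,6],[8,2],[8,6],[9,0],[11,6],[12,6],[13,6],[14,2],[14,6],[16,3],[17,4],[17,6],[18,6],[19,6],[20,0],[22,1],[23,3],[24,0],[26,0],[27,0],[27,5],[28,0],[30,6],[31,6],[32,6],[33,2],[33,6],[35,0],[36,0],[36,5],[38,6],[39,6],[41,3],[43,3],[44,4],[44,6],[46,3],[48,0],[49,0],[49,5],[50,0]]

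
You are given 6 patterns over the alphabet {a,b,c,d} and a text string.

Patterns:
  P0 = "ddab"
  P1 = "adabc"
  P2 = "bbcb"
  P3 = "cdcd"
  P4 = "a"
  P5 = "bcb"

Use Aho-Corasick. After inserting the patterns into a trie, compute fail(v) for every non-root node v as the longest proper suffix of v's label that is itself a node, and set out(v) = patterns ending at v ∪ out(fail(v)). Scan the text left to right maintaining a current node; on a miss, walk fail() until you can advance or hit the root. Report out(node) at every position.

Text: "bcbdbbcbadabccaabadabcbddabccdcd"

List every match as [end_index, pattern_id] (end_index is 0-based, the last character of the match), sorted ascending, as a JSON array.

Construct AC machine:
Trie (insert patterns):
  n0 'ε': a→5 b→10 c→14 d→1
  n1 'd': d→2
  n2 'dd': a→3
  n3 'dda': b→4
  n4 'ddab': ·  [P0 ends]
  n5 'a': d→6  [P4 ends]
  n6 'ad': a→7
  n7 'ada': b→8
  n8 'adab': c→9
  n9 'adabc': ·  [P1 ends]
  n10 'b': b→11 c→18
  n11 'bb': c→12
  n12 'bbc': b→13
  n13 'bbcb': ·  [P2 ends]
  n14 'c': d→15
  n15 'cd': c→16
  n16 'cdc': d→17
  n17 'cdcd': ·  [P3 ends]
  n18 'bc': b→19
  n19 'bcb': ·  [P5 ends]

Failure links (BFS by depth):
  n1('d'): parent n0 fail=0; on 'd' 0 → fail=0;  out ∅∪∅=∅
  n5('a'): parent n0 fail=0; on 'a' 0 → fail=0;  out {4}∪∅={4}
  n10('b'): parent n0 fail=0; on 'b' 0 → fail=0;  out ∅∪∅=∅
  n14('c'): parent n0 fail=0; on 'c' 0 → fail=0;  out ∅∪∅=∅
  n2('dd'): parent n1 fail=0; on 'd' 0 → fail=1;  out ∅∪∅=∅
  n6('ad'): parent n5 fail=0; on 'd' 0 → fail=1;  out ∅∪∅=∅
  n11('bb'): parent n10 fail=0; on 'b' 0 → fail=10;  out ∅∪∅=∅
  n15('cd'): parent n14 fail=0; on 'd' 0 → fail=1;  out ∅∪∅=∅
  n18('bc'): parent n10 fail=0; on 'c' 0 → fail=14;  out ∅∪∅=∅
  n3('dda'): parent n2 fail=1; on 'a' 1→0 → fail=5;  out ∅∪{4}={4}
  n7('ada'): parent n6 fail=1; on 'a' 1→0 → fail=5;  out ∅∪{4}={4}
  n12('bbc'): parent n11 fail=10; on 'c' 10 → fail=18;  out ∅∪∅=∅
  n16('cdc'): parent n15 fail=1; on 'c' 1→0 → fail=14;  out ∅∪∅=∅
  n19('bcb'): parent n18 fail=14; on 'b' 14→0 → fail=10;  out {5}∪∅={5}
  n4('ddab'): parent n3 fail=5; on 'b' 5→0 → fail=10;  out {0}∪∅={0}
  n8('adab'): parent n7 fail=5; on 'b' 5→0 → fail=10;  out ∅∪∅=∅
  n13('bbcb'): parent n12 fail=18; on 'b' 18 → fail=19;  out {2}∪{5}={2,5}
  n17('cdcd'): parent n16 fail=14; on 'd' 14 → fail=15;  out {3}∪∅={3}
  n9('adabc'): parent n8 fail=10; on 'c' 10 → fail=18;  out {1}∪∅={1}

Scan:
i=0 'b': node 0→10
i=1 'c': node 10→18
i=2 'b': node 18→19  emit P5@[0:2]
i=3 'd': node 19→1 (fail-walked)
i=4 'b': node 1→10 (fail-walked)
i=5 'b': node 10→11
i=6 'c': node 11→12
i=7 'b': node 12→13  emit P2@[4:7],P5@[5:7]
i=8 'a': node 13→5 (fail-walked)  emit P4@[8:8]
i=9 'd': node 5→6
i=10 'a': node 6→7  emit P4@[10:10]
i=11 'b': node 7→8
i=12 'c': node 8→9  emit P1@[8:12]
i=13 'c': node 9→14 (fail-walked)
i=14 'a': node 14→5 (fail-walked)  emit P4@[14:14]
i=15 'a': node 5→5 (fail-walked)  emit P4@[15:15]
i=16 'b': node 5→10 (fail-walked)
i=17 'a': node 10→5 (fail-walked)  emit P4@[17:17]
i=18 'd': node 5→6
i=19 'a': node 6→7  emit P4@[19:19]
i=20 'b': node 7→8
i=21 'c': node 8→9  emit P1@[17:21]
i=22 'b': node 9→19 (fail-walked)  emit P5@[20:22]
i=23 'd': node 19→1 (fail-walked)
i=24 'd': node 1→2
i=25 'a': node 2→3  emit P4@[25:25]
i=26 'b': node 3→4  emit P0@[23:26]
i=27 'c': node 4→18 (fail-walked)
i=28 'c': node 18→14 (fail-walked)
i=29 'd': node 14→15
i=30 'c': node 15→16
i=31 'd': node 16→17  emit P3@[28:31]

Matches: [[2,5],[7,2],[7,5],[8,4],[10,4],[12,1],[14,4],[15,4],[17,4],[19,4],[21,1],[22,5],[25,4],[26,0],[31,3]]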